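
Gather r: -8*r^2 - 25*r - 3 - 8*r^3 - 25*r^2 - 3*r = -8*r^3 - 33*r^2 - 28*r - 3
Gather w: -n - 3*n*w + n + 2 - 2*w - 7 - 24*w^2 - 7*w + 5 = -24*w^2 + w*(-3*n - 9)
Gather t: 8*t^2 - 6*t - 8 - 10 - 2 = 8*t^2 - 6*t - 20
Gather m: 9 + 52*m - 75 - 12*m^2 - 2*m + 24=-12*m^2 + 50*m - 42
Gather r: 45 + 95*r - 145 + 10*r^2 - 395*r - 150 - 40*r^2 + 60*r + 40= -30*r^2 - 240*r - 210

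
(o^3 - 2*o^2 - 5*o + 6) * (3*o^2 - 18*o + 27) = 3*o^5 - 24*o^4 + 48*o^3 + 54*o^2 - 243*o + 162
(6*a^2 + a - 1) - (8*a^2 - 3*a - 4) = -2*a^2 + 4*a + 3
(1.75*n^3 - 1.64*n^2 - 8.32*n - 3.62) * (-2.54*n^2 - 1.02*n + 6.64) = -4.445*n^5 + 2.3806*n^4 + 34.4256*n^3 + 6.7916*n^2 - 51.5524*n - 24.0368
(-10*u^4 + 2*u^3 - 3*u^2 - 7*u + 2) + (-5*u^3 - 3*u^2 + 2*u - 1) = -10*u^4 - 3*u^3 - 6*u^2 - 5*u + 1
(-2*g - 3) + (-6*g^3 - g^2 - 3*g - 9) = -6*g^3 - g^2 - 5*g - 12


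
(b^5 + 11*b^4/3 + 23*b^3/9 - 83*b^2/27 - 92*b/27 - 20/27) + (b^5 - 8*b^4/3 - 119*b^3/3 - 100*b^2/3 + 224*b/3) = 2*b^5 + b^4 - 334*b^3/9 - 983*b^2/27 + 1924*b/27 - 20/27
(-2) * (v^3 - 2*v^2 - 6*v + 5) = -2*v^3 + 4*v^2 + 12*v - 10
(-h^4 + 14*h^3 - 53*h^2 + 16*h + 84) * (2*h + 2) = -2*h^5 + 26*h^4 - 78*h^3 - 74*h^2 + 200*h + 168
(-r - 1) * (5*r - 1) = -5*r^2 - 4*r + 1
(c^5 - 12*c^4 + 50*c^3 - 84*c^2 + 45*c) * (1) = c^5 - 12*c^4 + 50*c^3 - 84*c^2 + 45*c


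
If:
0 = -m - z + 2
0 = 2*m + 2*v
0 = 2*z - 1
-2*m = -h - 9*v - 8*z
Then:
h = 25/2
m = 3/2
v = -3/2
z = 1/2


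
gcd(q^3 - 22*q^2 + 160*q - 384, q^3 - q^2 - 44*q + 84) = q - 6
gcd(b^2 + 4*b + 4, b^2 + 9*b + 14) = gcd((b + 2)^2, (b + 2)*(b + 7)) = b + 2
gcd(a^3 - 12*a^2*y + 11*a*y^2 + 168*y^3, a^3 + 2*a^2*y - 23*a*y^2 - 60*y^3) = a + 3*y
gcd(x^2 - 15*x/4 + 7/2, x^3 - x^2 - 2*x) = x - 2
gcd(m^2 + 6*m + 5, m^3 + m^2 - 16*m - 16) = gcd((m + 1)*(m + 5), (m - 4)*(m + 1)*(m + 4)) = m + 1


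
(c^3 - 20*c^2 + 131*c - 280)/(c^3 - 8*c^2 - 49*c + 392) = (c - 5)/(c + 7)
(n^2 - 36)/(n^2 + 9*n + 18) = (n - 6)/(n + 3)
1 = 1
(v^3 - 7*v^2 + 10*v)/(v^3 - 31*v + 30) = v*(v - 2)/(v^2 + 5*v - 6)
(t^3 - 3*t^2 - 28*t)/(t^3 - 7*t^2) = (t + 4)/t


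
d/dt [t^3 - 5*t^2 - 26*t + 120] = 3*t^2 - 10*t - 26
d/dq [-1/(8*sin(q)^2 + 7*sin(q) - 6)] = (16*sin(q) + 7)*cos(q)/(8*sin(q)^2 + 7*sin(q) - 6)^2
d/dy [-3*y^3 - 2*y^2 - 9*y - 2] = -9*y^2 - 4*y - 9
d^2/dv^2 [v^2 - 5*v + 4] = 2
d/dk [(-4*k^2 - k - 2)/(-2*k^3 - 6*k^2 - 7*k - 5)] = (-8*k^4 - 4*k^3 + 10*k^2 + 16*k - 9)/(4*k^6 + 24*k^5 + 64*k^4 + 104*k^3 + 109*k^2 + 70*k + 25)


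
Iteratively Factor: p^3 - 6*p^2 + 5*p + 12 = (p - 4)*(p^2 - 2*p - 3) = (p - 4)*(p + 1)*(p - 3)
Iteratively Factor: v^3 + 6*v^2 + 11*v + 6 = (v + 1)*(v^2 + 5*v + 6) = (v + 1)*(v + 3)*(v + 2)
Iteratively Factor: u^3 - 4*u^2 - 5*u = (u)*(u^2 - 4*u - 5) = u*(u - 5)*(u + 1)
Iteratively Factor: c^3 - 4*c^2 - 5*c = (c)*(c^2 - 4*c - 5) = c*(c + 1)*(c - 5)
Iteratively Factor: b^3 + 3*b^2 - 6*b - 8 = (b + 1)*(b^2 + 2*b - 8) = (b + 1)*(b + 4)*(b - 2)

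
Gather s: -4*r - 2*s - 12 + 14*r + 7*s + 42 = 10*r + 5*s + 30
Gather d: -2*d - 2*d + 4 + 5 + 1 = 10 - 4*d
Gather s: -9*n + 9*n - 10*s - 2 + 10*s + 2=0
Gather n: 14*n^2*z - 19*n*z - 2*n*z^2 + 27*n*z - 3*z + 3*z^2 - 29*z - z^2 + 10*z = 14*n^2*z + n*(-2*z^2 + 8*z) + 2*z^2 - 22*z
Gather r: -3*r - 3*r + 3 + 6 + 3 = 12 - 6*r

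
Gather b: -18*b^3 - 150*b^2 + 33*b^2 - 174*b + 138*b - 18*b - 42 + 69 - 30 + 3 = -18*b^3 - 117*b^2 - 54*b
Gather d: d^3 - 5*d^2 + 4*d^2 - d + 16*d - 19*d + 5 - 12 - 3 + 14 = d^3 - d^2 - 4*d + 4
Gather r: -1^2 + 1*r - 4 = r - 5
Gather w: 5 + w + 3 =w + 8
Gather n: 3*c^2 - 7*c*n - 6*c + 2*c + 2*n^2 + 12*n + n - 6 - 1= 3*c^2 - 4*c + 2*n^2 + n*(13 - 7*c) - 7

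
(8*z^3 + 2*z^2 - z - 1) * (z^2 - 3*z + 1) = 8*z^5 - 22*z^4 + z^3 + 4*z^2 + 2*z - 1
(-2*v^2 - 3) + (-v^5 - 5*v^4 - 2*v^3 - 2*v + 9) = -v^5 - 5*v^4 - 2*v^3 - 2*v^2 - 2*v + 6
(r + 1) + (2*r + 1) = 3*r + 2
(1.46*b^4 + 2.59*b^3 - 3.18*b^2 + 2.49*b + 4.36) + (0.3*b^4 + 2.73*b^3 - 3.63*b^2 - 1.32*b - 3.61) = 1.76*b^4 + 5.32*b^3 - 6.81*b^2 + 1.17*b + 0.75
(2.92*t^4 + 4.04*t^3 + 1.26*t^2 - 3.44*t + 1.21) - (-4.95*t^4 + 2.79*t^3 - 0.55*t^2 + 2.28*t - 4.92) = 7.87*t^4 + 1.25*t^3 + 1.81*t^2 - 5.72*t + 6.13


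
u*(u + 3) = u^2 + 3*u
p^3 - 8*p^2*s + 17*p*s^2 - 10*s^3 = (p - 5*s)*(p - 2*s)*(p - s)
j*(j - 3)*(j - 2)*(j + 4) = j^4 - j^3 - 14*j^2 + 24*j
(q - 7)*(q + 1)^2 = q^3 - 5*q^2 - 13*q - 7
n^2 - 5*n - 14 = (n - 7)*(n + 2)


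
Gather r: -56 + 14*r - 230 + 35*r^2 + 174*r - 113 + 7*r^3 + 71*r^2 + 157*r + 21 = 7*r^3 + 106*r^2 + 345*r - 378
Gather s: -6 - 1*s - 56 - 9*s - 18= -10*s - 80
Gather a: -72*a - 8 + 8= -72*a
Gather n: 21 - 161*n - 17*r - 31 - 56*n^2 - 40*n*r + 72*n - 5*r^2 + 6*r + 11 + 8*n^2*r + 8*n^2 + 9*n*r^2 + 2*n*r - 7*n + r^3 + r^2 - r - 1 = n^2*(8*r - 48) + n*(9*r^2 - 38*r - 96) + r^3 - 4*r^2 - 12*r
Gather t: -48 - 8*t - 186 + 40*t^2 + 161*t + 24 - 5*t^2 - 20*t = 35*t^2 + 133*t - 210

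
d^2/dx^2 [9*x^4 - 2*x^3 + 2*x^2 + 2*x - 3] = 108*x^2 - 12*x + 4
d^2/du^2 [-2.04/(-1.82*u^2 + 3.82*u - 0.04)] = (-13.514592*u^2 + 28.365792*u + 2.04*(3.64*u - 3.82)*(7.28*u - 7.64) - 0.297024)/(1.82*u^2 - 3.82*u + 0.04)^3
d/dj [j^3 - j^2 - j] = 3*j^2 - 2*j - 1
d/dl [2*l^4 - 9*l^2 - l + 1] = 8*l^3 - 18*l - 1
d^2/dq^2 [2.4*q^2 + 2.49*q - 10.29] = 4.80000000000000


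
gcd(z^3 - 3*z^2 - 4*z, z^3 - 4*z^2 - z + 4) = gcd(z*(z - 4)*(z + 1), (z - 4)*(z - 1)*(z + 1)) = z^2 - 3*z - 4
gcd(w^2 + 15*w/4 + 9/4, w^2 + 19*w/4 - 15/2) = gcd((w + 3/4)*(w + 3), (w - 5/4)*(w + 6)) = 1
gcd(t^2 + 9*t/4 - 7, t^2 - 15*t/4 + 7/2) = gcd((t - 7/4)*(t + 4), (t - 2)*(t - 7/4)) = t - 7/4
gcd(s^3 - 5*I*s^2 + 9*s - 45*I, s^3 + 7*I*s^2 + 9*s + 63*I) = s^2 + 9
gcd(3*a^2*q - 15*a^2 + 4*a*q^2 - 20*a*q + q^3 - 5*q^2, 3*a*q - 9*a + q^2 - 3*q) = 3*a + q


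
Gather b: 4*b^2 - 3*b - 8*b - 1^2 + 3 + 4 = 4*b^2 - 11*b + 6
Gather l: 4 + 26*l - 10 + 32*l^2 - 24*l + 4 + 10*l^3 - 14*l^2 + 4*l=10*l^3 + 18*l^2 + 6*l - 2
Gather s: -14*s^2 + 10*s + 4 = -14*s^2 + 10*s + 4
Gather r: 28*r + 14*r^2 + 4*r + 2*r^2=16*r^2 + 32*r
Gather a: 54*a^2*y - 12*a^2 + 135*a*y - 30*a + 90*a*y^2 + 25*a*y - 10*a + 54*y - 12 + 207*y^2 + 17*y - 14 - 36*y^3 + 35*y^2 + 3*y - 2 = a^2*(54*y - 12) + a*(90*y^2 + 160*y - 40) - 36*y^3 + 242*y^2 + 74*y - 28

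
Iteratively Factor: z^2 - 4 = (z + 2)*(z - 2)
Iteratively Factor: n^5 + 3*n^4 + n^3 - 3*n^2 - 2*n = (n + 1)*(n^4 + 2*n^3 - n^2 - 2*n) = (n - 1)*(n + 1)*(n^3 + 3*n^2 + 2*n) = (n - 1)*(n + 1)^2*(n^2 + 2*n) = n*(n - 1)*(n + 1)^2*(n + 2)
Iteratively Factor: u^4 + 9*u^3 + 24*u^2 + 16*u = (u + 4)*(u^3 + 5*u^2 + 4*u) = (u + 1)*(u + 4)*(u^2 + 4*u) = (u + 1)*(u + 4)^2*(u)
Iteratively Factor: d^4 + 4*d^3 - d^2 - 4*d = (d - 1)*(d^3 + 5*d^2 + 4*d) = d*(d - 1)*(d^2 + 5*d + 4) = d*(d - 1)*(d + 1)*(d + 4)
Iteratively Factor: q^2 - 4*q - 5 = (q - 5)*(q + 1)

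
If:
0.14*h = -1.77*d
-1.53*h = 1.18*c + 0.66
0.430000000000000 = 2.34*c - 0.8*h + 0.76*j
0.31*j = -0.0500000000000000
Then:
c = 0.07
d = 0.04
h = -0.49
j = -0.16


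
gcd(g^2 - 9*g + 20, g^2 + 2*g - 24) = g - 4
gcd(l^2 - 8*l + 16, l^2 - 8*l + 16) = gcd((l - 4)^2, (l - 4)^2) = l^2 - 8*l + 16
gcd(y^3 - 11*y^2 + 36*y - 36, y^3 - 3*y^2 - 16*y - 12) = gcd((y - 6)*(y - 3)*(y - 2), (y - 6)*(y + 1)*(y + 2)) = y - 6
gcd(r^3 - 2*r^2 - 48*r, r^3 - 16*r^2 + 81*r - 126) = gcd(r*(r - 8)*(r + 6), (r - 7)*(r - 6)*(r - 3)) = 1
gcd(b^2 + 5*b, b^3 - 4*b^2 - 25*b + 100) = b + 5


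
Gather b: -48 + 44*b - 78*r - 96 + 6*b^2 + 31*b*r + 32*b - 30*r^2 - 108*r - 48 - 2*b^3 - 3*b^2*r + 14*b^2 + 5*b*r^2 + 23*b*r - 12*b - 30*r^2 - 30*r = -2*b^3 + b^2*(20 - 3*r) + b*(5*r^2 + 54*r + 64) - 60*r^2 - 216*r - 192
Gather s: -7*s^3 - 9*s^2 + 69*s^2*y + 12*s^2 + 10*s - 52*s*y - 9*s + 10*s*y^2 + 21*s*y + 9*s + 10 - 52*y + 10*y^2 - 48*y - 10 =-7*s^3 + s^2*(69*y + 3) + s*(10*y^2 - 31*y + 10) + 10*y^2 - 100*y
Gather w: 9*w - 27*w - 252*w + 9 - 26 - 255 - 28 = -270*w - 300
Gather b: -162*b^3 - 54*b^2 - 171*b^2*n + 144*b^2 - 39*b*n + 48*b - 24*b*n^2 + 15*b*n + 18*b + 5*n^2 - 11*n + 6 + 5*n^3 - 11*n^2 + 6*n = -162*b^3 + b^2*(90 - 171*n) + b*(-24*n^2 - 24*n + 66) + 5*n^3 - 6*n^2 - 5*n + 6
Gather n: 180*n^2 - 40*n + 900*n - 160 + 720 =180*n^2 + 860*n + 560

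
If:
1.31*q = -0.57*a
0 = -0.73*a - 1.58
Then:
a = -2.16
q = 0.94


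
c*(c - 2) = c^2 - 2*c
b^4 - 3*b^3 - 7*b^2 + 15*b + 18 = (b - 3)^2*(b + 1)*(b + 2)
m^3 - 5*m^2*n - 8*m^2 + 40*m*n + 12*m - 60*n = (m - 6)*(m - 2)*(m - 5*n)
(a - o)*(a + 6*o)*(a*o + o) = a^3*o + 5*a^2*o^2 + a^2*o - 6*a*o^3 + 5*a*o^2 - 6*o^3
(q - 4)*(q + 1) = q^2 - 3*q - 4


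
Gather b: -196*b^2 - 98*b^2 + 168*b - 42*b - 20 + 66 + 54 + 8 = -294*b^2 + 126*b + 108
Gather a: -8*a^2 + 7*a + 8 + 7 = -8*a^2 + 7*a + 15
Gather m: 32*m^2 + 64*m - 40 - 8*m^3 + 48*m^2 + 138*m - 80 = -8*m^3 + 80*m^2 + 202*m - 120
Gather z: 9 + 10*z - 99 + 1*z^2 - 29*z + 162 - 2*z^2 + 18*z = -z^2 - z + 72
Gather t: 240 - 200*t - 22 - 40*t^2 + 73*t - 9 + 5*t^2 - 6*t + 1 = -35*t^2 - 133*t + 210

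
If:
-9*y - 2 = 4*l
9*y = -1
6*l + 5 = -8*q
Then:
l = -1/4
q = -7/16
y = -1/9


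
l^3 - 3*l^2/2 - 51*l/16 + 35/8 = (l - 2)*(l - 5/4)*(l + 7/4)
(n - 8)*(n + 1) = n^2 - 7*n - 8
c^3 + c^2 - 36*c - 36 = (c - 6)*(c + 1)*(c + 6)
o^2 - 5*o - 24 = (o - 8)*(o + 3)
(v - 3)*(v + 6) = v^2 + 3*v - 18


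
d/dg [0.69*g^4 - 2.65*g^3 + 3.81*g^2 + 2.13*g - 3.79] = 2.76*g^3 - 7.95*g^2 + 7.62*g + 2.13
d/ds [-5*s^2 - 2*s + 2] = -10*s - 2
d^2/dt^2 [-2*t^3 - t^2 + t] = -12*t - 2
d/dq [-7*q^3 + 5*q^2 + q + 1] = -21*q^2 + 10*q + 1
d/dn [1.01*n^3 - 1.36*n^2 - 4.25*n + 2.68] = 3.03*n^2 - 2.72*n - 4.25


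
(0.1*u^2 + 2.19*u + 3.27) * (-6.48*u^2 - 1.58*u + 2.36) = -0.648*u^4 - 14.3492*u^3 - 24.4138*u^2 + 0.00179999999999936*u + 7.7172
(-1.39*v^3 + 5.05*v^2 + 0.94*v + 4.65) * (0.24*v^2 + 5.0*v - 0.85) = -0.3336*v^5 - 5.738*v^4 + 26.6571*v^3 + 1.5235*v^2 + 22.451*v - 3.9525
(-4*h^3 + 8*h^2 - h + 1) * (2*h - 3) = -8*h^4 + 28*h^3 - 26*h^2 + 5*h - 3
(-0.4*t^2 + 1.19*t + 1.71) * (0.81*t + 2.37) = -0.324*t^3 + 0.0158999999999999*t^2 + 4.2054*t + 4.0527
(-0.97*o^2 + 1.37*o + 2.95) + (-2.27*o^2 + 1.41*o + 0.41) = -3.24*o^2 + 2.78*o + 3.36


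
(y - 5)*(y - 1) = y^2 - 6*y + 5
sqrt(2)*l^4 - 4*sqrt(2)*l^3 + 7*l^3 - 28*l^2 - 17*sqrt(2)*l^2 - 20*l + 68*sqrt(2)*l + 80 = (l - 4)*(l - 2*sqrt(2))*(l + 5*sqrt(2))*(sqrt(2)*l + 1)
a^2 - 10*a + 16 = (a - 8)*(a - 2)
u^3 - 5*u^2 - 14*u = u*(u - 7)*(u + 2)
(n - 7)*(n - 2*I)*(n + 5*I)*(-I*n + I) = -I*n^4 + 3*n^3 + 8*I*n^3 - 24*n^2 - 17*I*n^2 + 21*n + 80*I*n - 70*I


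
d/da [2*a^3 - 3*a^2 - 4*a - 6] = 6*a^2 - 6*a - 4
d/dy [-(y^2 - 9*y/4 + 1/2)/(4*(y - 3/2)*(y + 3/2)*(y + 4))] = (8*y^4 - 36*y^3 - 42*y^2 + 176*y - 171)/(2*(16*y^6 + 128*y^5 + 184*y^4 - 576*y^3 - 1071*y^2 + 648*y + 1296))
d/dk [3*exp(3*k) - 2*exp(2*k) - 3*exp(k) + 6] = (9*exp(2*k) - 4*exp(k) - 3)*exp(k)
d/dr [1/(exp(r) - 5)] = -exp(r)/(exp(r) - 5)^2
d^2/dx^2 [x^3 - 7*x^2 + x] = 6*x - 14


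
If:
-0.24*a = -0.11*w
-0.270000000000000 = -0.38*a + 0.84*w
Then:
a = -0.19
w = -0.41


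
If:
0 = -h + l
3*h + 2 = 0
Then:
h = -2/3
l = -2/3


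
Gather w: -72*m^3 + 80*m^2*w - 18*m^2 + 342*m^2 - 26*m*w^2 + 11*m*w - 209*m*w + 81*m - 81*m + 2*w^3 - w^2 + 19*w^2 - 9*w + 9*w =-72*m^3 + 324*m^2 + 2*w^3 + w^2*(18 - 26*m) + w*(80*m^2 - 198*m)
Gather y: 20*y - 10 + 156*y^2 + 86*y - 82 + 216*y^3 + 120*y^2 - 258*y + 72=216*y^3 + 276*y^2 - 152*y - 20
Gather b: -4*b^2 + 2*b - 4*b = -4*b^2 - 2*b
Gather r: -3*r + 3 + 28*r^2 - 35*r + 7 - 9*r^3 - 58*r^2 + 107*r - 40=-9*r^3 - 30*r^2 + 69*r - 30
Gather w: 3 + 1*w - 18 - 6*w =-5*w - 15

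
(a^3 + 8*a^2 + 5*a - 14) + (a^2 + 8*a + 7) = a^3 + 9*a^2 + 13*a - 7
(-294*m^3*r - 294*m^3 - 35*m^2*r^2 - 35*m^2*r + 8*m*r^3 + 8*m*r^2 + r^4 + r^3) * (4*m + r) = -1176*m^4*r - 1176*m^4 - 434*m^3*r^2 - 434*m^3*r - 3*m^2*r^3 - 3*m^2*r^2 + 12*m*r^4 + 12*m*r^3 + r^5 + r^4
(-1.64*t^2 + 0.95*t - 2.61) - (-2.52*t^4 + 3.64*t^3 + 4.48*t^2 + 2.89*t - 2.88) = 2.52*t^4 - 3.64*t^3 - 6.12*t^2 - 1.94*t + 0.27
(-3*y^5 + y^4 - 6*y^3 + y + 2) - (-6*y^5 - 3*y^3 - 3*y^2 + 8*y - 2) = 3*y^5 + y^4 - 3*y^3 + 3*y^2 - 7*y + 4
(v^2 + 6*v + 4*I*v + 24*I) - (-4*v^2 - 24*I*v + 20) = 5*v^2 + 6*v + 28*I*v - 20 + 24*I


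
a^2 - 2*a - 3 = (a - 3)*(a + 1)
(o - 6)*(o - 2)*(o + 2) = o^3 - 6*o^2 - 4*o + 24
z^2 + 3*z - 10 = (z - 2)*(z + 5)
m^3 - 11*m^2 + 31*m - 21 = (m - 7)*(m - 3)*(m - 1)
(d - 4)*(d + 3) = d^2 - d - 12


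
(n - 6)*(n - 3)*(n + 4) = n^3 - 5*n^2 - 18*n + 72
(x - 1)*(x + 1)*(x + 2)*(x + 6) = x^4 + 8*x^3 + 11*x^2 - 8*x - 12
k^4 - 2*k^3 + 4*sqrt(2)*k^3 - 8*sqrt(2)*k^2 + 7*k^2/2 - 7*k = k*(k - 2)*(k + sqrt(2)/2)*(k + 7*sqrt(2)/2)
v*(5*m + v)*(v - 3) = 5*m*v^2 - 15*m*v + v^3 - 3*v^2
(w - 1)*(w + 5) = w^2 + 4*w - 5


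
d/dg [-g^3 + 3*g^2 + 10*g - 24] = -3*g^2 + 6*g + 10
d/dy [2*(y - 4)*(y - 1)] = 4*y - 10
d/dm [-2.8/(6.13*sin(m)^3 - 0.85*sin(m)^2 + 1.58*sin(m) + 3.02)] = (51.492*sin(m)^2 - 4.76*sin(m) + 4.424)*cos(m)/(6.13*sin(m)^3 - 0.85*sin(m)^2 + 1.58*sin(m) + 3.02)^2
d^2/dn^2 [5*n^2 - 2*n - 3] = 10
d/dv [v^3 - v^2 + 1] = v*(3*v - 2)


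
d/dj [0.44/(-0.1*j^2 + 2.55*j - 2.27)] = (0.088*j - 1.122)/(0.1*j^2 - 2.55*j + 2.27)^2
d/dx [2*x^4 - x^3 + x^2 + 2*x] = 8*x^3 - 3*x^2 + 2*x + 2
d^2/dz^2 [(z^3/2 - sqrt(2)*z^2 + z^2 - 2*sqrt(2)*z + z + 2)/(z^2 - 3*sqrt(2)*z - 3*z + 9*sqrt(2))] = (5*sqrt(2)*z^3 + 23*z^3 - 135*sqrt(2)*z^2 - 42*z^2 - 90*sqrt(2)*z + 666*z - 450*sqrt(2) + 324)/(z^6 - 9*sqrt(2)*z^5 - 9*z^5 + 81*z^4 + 81*sqrt(2)*z^4 - 513*z^3 - 297*sqrt(2)*z^3 + 729*sqrt(2)*z^2 + 1458*z^2 - 1458*sqrt(2)*z - 1458*z + 1458*sqrt(2))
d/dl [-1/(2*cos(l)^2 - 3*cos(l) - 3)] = (3 - 4*cos(l))*sin(l)/(3*cos(l) - cos(2*l) + 2)^2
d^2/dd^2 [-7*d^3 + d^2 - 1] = 2 - 42*d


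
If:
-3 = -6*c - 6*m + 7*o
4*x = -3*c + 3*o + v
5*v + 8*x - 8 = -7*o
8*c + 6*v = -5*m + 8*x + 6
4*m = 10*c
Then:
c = 424/1015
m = 212/203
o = 837/1015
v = -31/1015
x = 302/1015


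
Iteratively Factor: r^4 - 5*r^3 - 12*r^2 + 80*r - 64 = (r + 4)*(r^3 - 9*r^2 + 24*r - 16) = (r - 1)*(r + 4)*(r^2 - 8*r + 16) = (r - 4)*(r - 1)*(r + 4)*(r - 4)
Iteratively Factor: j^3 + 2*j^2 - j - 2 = (j + 2)*(j^2 - 1) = (j + 1)*(j + 2)*(j - 1)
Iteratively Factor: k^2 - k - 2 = (k - 2)*(k + 1)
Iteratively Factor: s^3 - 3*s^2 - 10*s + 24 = (s + 3)*(s^2 - 6*s + 8) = (s - 4)*(s + 3)*(s - 2)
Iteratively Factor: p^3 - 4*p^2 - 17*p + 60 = (p - 3)*(p^2 - p - 20) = (p - 5)*(p - 3)*(p + 4)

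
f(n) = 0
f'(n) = 0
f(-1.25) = 0.00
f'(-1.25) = 0.00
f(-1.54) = 0.00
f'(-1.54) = 0.00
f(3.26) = 0.00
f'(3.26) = 0.00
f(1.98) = 0.00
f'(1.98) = 0.00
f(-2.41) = 0.00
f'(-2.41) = 0.00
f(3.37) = 0.00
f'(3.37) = 0.00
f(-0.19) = 0.00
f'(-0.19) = 0.00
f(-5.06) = 0.00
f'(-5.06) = 0.00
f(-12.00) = 0.00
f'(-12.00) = 0.00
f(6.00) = 0.00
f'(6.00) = 0.00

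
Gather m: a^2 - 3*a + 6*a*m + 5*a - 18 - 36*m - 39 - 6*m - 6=a^2 + 2*a + m*(6*a - 42) - 63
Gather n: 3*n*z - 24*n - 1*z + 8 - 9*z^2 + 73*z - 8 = n*(3*z - 24) - 9*z^2 + 72*z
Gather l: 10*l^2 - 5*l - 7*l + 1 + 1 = 10*l^2 - 12*l + 2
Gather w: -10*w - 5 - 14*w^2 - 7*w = -14*w^2 - 17*w - 5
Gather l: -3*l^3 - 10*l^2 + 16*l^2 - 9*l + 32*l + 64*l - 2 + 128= -3*l^3 + 6*l^2 + 87*l + 126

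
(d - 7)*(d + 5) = d^2 - 2*d - 35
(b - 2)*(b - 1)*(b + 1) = b^3 - 2*b^2 - b + 2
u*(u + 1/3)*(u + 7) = u^3 + 22*u^2/3 + 7*u/3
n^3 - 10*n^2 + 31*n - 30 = (n - 5)*(n - 3)*(n - 2)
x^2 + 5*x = x*(x + 5)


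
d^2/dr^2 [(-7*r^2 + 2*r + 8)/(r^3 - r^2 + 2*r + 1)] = 2*(-7*r^6 + 6*r^5 + 84*r^4 - 31*r^3 + 39*r^2 - 66*r + 29)/(r^9 - 3*r^8 + 9*r^7 - 10*r^6 + 12*r^5 + 3*r^4 - r^3 + 9*r^2 + 6*r + 1)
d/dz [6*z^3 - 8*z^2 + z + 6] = 18*z^2 - 16*z + 1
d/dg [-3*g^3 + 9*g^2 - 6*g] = -9*g^2 + 18*g - 6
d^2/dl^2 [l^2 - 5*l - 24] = 2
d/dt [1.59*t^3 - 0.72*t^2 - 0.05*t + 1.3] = 4.77*t^2 - 1.44*t - 0.05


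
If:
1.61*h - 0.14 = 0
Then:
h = 0.09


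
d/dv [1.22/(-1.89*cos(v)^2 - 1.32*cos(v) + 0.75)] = -(4.6116*cos(v) + 1.6104)*sin(v)/(1.89*cos(v)^2 + 1.32*cos(v) - 0.75)^2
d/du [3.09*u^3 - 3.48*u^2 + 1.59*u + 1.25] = 9.27*u^2 - 6.96*u + 1.59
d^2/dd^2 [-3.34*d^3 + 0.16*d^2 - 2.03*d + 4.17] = 0.32 - 20.04*d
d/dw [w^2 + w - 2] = 2*w + 1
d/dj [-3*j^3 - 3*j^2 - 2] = 3*j*(-3*j - 2)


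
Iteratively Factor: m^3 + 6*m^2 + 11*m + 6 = (m + 2)*(m^2 + 4*m + 3) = (m + 2)*(m + 3)*(m + 1)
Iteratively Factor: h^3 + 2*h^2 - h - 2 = (h + 1)*(h^2 + h - 2) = (h + 1)*(h + 2)*(h - 1)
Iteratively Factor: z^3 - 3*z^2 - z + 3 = (z - 1)*(z^2 - 2*z - 3) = (z - 3)*(z - 1)*(z + 1)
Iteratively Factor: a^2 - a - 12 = (a + 3)*(a - 4)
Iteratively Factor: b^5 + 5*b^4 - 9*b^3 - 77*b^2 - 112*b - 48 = (b + 4)*(b^4 + b^3 - 13*b^2 - 25*b - 12) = (b + 1)*(b + 4)*(b^3 - 13*b - 12) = (b - 4)*(b + 1)*(b + 4)*(b^2 + 4*b + 3) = (b - 4)*(b + 1)^2*(b + 4)*(b + 3)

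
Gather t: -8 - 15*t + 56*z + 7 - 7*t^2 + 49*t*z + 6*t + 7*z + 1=-7*t^2 + t*(49*z - 9) + 63*z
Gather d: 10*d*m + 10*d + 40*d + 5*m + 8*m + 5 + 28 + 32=d*(10*m + 50) + 13*m + 65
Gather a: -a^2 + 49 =49 - a^2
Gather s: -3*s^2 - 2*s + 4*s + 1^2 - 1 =-3*s^2 + 2*s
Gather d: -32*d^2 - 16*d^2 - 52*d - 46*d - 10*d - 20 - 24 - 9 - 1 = -48*d^2 - 108*d - 54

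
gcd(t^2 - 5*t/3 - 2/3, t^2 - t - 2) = t - 2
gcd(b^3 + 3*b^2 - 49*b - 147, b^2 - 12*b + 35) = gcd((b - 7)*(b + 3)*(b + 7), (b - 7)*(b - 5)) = b - 7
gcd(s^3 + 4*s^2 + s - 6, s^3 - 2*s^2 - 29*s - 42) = s^2 + 5*s + 6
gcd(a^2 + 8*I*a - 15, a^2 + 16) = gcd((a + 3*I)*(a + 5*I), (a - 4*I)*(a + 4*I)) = 1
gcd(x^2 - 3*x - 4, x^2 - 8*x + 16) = x - 4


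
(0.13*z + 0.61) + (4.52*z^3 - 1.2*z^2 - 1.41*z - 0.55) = 4.52*z^3 - 1.2*z^2 - 1.28*z + 0.0599999999999999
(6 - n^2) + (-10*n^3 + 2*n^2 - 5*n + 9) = -10*n^3 + n^2 - 5*n + 15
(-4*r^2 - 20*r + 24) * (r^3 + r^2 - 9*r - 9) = -4*r^5 - 24*r^4 + 40*r^3 + 240*r^2 - 36*r - 216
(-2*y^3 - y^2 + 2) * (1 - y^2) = 2*y^5 + y^4 - 2*y^3 - 3*y^2 + 2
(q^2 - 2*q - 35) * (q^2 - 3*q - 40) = q^4 - 5*q^3 - 69*q^2 + 185*q + 1400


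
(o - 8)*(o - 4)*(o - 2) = o^3 - 14*o^2 + 56*o - 64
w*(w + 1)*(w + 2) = w^3 + 3*w^2 + 2*w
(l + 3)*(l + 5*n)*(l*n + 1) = l^3*n + 5*l^2*n^2 + 3*l^2*n + l^2 + 15*l*n^2 + 5*l*n + 3*l + 15*n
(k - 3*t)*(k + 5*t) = k^2 + 2*k*t - 15*t^2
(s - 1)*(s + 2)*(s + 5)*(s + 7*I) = s^4 + 6*s^3 + 7*I*s^3 + 3*s^2 + 42*I*s^2 - 10*s + 21*I*s - 70*I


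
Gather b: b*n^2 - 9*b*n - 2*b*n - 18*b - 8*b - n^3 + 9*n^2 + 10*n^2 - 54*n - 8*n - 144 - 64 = b*(n^2 - 11*n - 26) - n^3 + 19*n^2 - 62*n - 208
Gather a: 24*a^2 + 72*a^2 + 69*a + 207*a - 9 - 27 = 96*a^2 + 276*a - 36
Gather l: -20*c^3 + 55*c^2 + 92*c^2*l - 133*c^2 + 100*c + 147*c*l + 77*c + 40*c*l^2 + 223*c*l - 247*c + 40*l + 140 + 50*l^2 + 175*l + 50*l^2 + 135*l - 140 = -20*c^3 - 78*c^2 - 70*c + l^2*(40*c + 100) + l*(92*c^2 + 370*c + 350)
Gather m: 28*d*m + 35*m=m*(28*d + 35)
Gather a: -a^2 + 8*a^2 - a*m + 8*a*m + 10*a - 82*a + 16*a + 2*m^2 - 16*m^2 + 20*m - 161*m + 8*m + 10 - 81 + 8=7*a^2 + a*(7*m - 56) - 14*m^2 - 133*m - 63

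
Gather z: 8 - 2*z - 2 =6 - 2*z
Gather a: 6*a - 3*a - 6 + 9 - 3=3*a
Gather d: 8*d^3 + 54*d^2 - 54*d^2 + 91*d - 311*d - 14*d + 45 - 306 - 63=8*d^3 - 234*d - 324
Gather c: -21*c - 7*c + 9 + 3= 12 - 28*c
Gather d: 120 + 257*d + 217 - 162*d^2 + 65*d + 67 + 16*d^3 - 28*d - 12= 16*d^3 - 162*d^2 + 294*d + 392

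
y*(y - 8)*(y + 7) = y^3 - y^2 - 56*y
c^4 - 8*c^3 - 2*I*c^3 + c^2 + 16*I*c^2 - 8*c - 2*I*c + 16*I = (c - 8)*(c - 2*I)*(c - I)*(c + I)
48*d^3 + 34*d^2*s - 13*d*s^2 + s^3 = (-8*d + s)*(-6*d + s)*(d + s)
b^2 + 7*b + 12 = (b + 3)*(b + 4)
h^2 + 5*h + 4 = (h + 1)*(h + 4)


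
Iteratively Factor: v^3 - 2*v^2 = (v)*(v^2 - 2*v) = v*(v - 2)*(v)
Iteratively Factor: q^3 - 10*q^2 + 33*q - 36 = (q - 3)*(q^2 - 7*q + 12) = (q - 3)^2*(q - 4)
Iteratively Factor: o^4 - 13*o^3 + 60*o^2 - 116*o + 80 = (o - 5)*(o^3 - 8*o^2 + 20*o - 16) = (o - 5)*(o - 4)*(o^2 - 4*o + 4) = (o - 5)*(o - 4)*(o - 2)*(o - 2)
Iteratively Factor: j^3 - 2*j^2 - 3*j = (j - 3)*(j^2 + j) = j*(j - 3)*(j + 1)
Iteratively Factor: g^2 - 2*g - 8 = (g + 2)*(g - 4)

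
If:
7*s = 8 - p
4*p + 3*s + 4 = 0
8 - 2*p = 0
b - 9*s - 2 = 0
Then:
No Solution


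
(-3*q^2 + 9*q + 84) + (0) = -3*q^2 + 9*q + 84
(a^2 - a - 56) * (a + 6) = a^3 + 5*a^2 - 62*a - 336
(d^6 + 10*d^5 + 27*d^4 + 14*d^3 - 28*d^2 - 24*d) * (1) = d^6 + 10*d^5 + 27*d^4 + 14*d^3 - 28*d^2 - 24*d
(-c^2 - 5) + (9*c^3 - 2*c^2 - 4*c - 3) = 9*c^3 - 3*c^2 - 4*c - 8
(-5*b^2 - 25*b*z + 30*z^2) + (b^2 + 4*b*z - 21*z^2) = -4*b^2 - 21*b*z + 9*z^2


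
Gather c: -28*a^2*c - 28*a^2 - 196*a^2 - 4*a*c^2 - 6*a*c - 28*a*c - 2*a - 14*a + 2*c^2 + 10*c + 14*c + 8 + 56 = -224*a^2 - 16*a + c^2*(2 - 4*a) + c*(-28*a^2 - 34*a + 24) + 64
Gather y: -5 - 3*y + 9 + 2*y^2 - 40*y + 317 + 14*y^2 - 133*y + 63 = 16*y^2 - 176*y + 384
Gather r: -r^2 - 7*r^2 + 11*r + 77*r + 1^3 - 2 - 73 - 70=-8*r^2 + 88*r - 144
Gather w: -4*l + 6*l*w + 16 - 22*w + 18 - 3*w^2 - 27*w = -4*l - 3*w^2 + w*(6*l - 49) + 34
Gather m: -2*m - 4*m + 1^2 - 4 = -6*m - 3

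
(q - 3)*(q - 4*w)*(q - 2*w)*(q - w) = q^4 - 7*q^3*w - 3*q^3 + 14*q^2*w^2 + 21*q^2*w - 8*q*w^3 - 42*q*w^2 + 24*w^3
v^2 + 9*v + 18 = (v + 3)*(v + 6)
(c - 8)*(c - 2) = c^2 - 10*c + 16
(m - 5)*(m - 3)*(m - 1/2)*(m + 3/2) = m^4 - 7*m^3 + 25*m^2/4 + 21*m - 45/4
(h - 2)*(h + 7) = h^2 + 5*h - 14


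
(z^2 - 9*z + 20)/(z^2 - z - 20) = (z - 4)/(z + 4)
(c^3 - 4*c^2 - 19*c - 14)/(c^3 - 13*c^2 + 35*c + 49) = (c + 2)/(c - 7)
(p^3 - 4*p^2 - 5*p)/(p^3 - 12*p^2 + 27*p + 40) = p/(p - 8)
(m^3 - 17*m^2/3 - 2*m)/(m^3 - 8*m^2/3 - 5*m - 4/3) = m*(m - 6)/(m^2 - 3*m - 4)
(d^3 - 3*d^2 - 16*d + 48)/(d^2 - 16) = d - 3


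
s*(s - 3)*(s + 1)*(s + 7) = s^4 + 5*s^3 - 17*s^2 - 21*s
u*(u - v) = u^2 - u*v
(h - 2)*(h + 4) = h^2 + 2*h - 8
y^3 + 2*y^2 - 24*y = y*(y - 4)*(y + 6)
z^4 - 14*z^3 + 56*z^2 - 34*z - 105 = (z - 7)*(z - 5)*(z - 3)*(z + 1)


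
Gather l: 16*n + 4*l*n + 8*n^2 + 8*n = 4*l*n + 8*n^2 + 24*n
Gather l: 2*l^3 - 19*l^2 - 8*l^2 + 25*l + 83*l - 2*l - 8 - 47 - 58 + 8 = 2*l^3 - 27*l^2 + 106*l - 105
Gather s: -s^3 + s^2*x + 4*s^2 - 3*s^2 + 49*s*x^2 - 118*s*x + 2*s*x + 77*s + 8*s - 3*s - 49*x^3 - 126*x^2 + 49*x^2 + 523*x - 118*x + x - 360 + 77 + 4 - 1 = -s^3 + s^2*(x + 1) + s*(49*x^2 - 116*x + 82) - 49*x^3 - 77*x^2 + 406*x - 280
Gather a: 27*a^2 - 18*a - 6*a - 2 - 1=27*a^2 - 24*a - 3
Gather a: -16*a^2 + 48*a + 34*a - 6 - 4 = -16*a^2 + 82*a - 10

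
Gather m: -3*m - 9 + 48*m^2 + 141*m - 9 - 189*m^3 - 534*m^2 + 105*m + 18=-189*m^3 - 486*m^2 + 243*m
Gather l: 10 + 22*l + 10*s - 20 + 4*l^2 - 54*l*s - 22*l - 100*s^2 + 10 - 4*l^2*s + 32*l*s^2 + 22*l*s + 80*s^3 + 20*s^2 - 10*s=l^2*(4 - 4*s) + l*(32*s^2 - 32*s) + 80*s^3 - 80*s^2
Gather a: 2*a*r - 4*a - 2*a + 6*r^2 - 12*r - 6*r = a*(2*r - 6) + 6*r^2 - 18*r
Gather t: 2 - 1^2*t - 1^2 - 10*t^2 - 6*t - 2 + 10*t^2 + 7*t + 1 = 0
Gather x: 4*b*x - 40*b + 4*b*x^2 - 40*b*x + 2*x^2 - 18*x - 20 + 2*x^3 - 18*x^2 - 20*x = -40*b + 2*x^3 + x^2*(4*b - 16) + x*(-36*b - 38) - 20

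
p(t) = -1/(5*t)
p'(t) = 1/(5*t^2)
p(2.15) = -0.09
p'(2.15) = 0.04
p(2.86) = -0.07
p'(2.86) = 0.02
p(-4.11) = 0.05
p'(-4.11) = 0.01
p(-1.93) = 0.10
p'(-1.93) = 0.05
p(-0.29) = 0.69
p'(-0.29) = 2.38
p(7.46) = -0.03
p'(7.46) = 0.00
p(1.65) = -0.12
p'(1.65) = 0.07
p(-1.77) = 0.11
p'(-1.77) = 0.06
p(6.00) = -0.03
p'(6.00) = 0.01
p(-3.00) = 0.07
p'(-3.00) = 0.02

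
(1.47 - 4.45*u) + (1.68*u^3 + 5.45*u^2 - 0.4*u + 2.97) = 1.68*u^3 + 5.45*u^2 - 4.85*u + 4.44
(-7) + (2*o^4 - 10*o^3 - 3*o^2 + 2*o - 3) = 2*o^4 - 10*o^3 - 3*o^2 + 2*o - 10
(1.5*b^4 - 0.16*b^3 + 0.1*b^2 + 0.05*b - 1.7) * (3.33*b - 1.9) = 4.995*b^5 - 3.3828*b^4 + 0.637*b^3 - 0.0235*b^2 - 5.756*b + 3.23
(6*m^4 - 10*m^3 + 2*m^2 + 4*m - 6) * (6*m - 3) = 36*m^5 - 78*m^4 + 42*m^3 + 18*m^2 - 48*m + 18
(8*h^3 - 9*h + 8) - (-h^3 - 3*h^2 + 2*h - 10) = 9*h^3 + 3*h^2 - 11*h + 18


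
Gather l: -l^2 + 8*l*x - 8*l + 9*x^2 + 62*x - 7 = -l^2 + l*(8*x - 8) + 9*x^2 + 62*x - 7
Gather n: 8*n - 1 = 8*n - 1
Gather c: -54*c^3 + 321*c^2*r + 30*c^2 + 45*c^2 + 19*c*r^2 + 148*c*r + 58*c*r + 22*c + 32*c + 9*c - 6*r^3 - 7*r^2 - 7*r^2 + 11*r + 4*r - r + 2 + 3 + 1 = -54*c^3 + c^2*(321*r + 75) + c*(19*r^2 + 206*r + 63) - 6*r^3 - 14*r^2 + 14*r + 6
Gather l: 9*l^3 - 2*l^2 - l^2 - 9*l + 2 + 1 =9*l^3 - 3*l^2 - 9*l + 3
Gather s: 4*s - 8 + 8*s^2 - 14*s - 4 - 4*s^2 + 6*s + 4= 4*s^2 - 4*s - 8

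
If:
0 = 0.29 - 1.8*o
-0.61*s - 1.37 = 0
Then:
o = 0.16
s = -2.25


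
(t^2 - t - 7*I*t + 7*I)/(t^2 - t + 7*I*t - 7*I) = (t - 7*I)/(t + 7*I)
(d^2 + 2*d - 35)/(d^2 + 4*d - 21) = (d - 5)/(d - 3)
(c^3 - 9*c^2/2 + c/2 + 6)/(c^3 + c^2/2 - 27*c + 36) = (c + 1)/(c + 6)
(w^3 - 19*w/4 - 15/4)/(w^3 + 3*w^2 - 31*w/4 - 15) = (w + 1)/(w + 4)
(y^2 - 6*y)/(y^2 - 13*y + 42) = y/(y - 7)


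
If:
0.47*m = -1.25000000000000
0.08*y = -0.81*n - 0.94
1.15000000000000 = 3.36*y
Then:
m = -2.66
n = -1.19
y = 0.34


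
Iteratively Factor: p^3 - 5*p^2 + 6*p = (p)*(p^2 - 5*p + 6) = p*(p - 3)*(p - 2)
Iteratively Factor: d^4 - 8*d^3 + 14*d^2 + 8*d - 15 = (d - 1)*(d^3 - 7*d^2 + 7*d + 15) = (d - 3)*(d - 1)*(d^2 - 4*d - 5) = (d - 3)*(d - 1)*(d + 1)*(d - 5)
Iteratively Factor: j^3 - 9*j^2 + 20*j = (j)*(j^2 - 9*j + 20) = j*(j - 4)*(j - 5)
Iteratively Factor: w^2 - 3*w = (w)*(w - 3)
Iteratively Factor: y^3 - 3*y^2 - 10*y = (y - 5)*(y^2 + 2*y) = y*(y - 5)*(y + 2)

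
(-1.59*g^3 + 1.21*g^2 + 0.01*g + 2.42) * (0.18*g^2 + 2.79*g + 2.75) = -0.2862*g^5 - 4.2183*g^4 - 0.9948*g^3 + 3.791*g^2 + 6.7793*g + 6.655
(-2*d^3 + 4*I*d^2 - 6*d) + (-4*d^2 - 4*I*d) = -2*d^3 - 4*d^2 + 4*I*d^2 - 6*d - 4*I*d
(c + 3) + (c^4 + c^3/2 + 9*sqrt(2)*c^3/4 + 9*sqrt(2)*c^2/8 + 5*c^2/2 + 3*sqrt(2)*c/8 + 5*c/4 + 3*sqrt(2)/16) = c^4 + c^3/2 + 9*sqrt(2)*c^3/4 + 9*sqrt(2)*c^2/8 + 5*c^2/2 + 3*sqrt(2)*c/8 + 9*c/4 + 3*sqrt(2)/16 + 3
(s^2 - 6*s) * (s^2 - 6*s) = s^4 - 12*s^3 + 36*s^2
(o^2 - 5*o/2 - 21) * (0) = 0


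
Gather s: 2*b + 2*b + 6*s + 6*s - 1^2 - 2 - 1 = 4*b + 12*s - 4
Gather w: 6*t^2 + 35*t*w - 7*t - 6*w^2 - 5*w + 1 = 6*t^2 - 7*t - 6*w^2 + w*(35*t - 5) + 1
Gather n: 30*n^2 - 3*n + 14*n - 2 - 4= 30*n^2 + 11*n - 6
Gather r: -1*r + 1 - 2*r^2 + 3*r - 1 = -2*r^2 + 2*r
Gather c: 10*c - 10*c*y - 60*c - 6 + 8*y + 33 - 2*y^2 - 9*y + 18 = c*(-10*y - 50) - 2*y^2 - y + 45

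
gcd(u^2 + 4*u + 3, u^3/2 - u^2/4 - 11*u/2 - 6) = 1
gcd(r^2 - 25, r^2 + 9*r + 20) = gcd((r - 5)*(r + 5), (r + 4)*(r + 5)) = r + 5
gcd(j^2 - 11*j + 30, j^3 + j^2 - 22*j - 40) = j - 5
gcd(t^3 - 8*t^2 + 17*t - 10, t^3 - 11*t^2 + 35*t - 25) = t^2 - 6*t + 5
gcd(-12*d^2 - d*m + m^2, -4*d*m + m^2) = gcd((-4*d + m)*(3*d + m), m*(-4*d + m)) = 4*d - m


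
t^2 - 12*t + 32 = (t - 8)*(t - 4)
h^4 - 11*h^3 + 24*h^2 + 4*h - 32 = (h - 8)*(h - 2)^2*(h + 1)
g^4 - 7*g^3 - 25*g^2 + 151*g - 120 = (g - 8)*(g - 3)*(g - 1)*(g + 5)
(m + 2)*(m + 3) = m^2 + 5*m + 6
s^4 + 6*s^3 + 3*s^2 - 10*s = s*(s - 1)*(s + 2)*(s + 5)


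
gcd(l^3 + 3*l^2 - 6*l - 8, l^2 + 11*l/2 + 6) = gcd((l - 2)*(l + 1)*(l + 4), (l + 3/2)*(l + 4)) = l + 4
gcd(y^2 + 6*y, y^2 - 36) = y + 6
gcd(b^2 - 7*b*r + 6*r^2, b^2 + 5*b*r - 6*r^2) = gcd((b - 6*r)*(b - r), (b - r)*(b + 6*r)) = -b + r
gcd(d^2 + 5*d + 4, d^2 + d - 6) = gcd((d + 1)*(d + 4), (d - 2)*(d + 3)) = 1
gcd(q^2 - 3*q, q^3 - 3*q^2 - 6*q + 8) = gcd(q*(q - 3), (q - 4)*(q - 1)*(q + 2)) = 1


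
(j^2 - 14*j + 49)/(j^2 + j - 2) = (j^2 - 14*j + 49)/(j^2 + j - 2)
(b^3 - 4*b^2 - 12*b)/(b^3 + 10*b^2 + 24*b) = (b^2 - 4*b - 12)/(b^2 + 10*b + 24)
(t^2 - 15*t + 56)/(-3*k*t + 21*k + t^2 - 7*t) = (t - 8)/(-3*k + t)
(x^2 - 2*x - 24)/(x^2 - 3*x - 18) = (x + 4)/(x + 3)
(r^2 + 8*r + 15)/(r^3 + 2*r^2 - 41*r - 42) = (r^2 + 8*r + 15)/(r^3 + 2*r^2 - 41*r - 42)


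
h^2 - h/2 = h*(h - 1/2)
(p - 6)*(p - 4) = p^2 - 10*p + 24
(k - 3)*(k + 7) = k^2 + 4*k - 21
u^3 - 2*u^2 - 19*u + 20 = (u - 5)*(u - 1)*(u + 4)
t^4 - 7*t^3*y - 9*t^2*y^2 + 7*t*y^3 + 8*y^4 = (t - 8*y)*(t - y)*(t + y)^2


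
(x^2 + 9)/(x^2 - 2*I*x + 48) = (x^2 + 9)/(x^2 - 2*I*x + 48)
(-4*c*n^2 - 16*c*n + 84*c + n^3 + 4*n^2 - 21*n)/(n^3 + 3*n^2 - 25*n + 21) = (-4*c + n)/(n - 1)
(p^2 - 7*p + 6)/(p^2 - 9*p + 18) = (p - 1)/(p - 3)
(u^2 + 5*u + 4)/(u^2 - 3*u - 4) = (u + 4)/(u - 4)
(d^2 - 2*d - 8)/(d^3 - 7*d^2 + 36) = (d - 4)/(d^2 - 9*d + 18)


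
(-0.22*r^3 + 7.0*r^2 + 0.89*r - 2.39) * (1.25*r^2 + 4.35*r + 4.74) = -0.275*r^5 + 7.793*r^4 + 30.5197*r^3 + 34.064*r^2 - 6.1779*r - 11.3286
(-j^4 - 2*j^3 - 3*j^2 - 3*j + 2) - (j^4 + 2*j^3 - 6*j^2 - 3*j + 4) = -2*j^4 - 4*j^3 + 3*j^2 - 2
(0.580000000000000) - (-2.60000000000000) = 3.18000000000000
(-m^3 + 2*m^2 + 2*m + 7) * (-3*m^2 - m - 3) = 3*m^5 - 5*m^4 - 5*m^3 - 29*m^2 - 13*m - 21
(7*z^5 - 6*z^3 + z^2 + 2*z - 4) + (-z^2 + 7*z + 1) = 7*z^5 - 6*z^3 + 9*z - 3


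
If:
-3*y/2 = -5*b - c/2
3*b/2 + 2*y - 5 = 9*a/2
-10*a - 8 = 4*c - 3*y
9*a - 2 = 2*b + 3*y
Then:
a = 1746/451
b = 1424/451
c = -2276/451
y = 3988/451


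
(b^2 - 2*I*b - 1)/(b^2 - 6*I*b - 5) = (b - I)/(b - 5*I)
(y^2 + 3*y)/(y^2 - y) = (y + 3)/(y - 1)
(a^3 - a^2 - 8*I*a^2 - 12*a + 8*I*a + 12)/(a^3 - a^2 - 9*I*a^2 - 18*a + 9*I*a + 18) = (a - 2*I)/(a - 3*I)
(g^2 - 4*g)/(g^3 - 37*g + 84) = g/(g^2 + 4*g - 21)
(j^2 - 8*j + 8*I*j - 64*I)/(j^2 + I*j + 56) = (j - 8)/(j - 7*I)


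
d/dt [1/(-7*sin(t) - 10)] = 7*cos(t)/(7*sin(t) + 10)^2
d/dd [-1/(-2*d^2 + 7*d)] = (7 - 4*d)/(d^2*(2*d - 7)^2)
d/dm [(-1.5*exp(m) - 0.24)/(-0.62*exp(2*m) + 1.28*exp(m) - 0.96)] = (-0.93*exp(2*m) - 0.2976*exp(m) + 1.7472)*exp(m)/(0.3844*exp(4*m) - 1.5872*exp(3*m) + 2.8288*exp(2*m) - 2.4576*exp(m) + 0.9216)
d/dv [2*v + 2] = 2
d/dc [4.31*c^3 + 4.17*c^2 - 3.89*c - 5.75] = 12.93*c^2 + 8.34*c - 3.89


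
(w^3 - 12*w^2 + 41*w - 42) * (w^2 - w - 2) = w^5 - 13*w^4 + 51*w^3 - 59*w^2 - 40*w + 84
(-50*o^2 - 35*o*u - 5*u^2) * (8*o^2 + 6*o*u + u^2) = -400*o^4 - 580*o^3*u - 300*o^2*u^2 - 65*o*u^3 - 5*u^4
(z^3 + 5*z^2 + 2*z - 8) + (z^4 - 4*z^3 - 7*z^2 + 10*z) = z^4 - 3*z^3 - 2*z^2 + 12*z - 8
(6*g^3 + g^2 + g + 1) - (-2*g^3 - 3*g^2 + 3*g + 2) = 8*g^3 + 4*g^2 - 2*g - 1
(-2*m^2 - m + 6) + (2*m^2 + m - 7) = -1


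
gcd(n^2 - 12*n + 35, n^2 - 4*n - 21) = n - 7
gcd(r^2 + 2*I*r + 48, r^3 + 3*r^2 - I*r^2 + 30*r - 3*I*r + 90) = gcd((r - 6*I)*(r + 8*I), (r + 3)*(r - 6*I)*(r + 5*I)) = r - 6*I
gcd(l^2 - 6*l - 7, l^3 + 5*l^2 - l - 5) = l + 1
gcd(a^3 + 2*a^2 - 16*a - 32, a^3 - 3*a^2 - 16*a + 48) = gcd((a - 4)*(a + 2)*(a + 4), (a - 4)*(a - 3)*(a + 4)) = a^2 - 16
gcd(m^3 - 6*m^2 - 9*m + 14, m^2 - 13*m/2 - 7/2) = m - 7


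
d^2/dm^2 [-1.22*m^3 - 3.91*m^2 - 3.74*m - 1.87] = -7.32*m - 7.82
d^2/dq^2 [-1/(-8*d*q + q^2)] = 2*(q*(8*d - q) + 4*(4*d - q)^2)/(q^3*(8*d - q)^3)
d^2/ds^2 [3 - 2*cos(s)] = 2*cos(s)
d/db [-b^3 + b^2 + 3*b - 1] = -3*b^2 + 2*b + 3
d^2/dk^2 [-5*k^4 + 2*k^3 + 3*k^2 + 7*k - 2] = -60*k^2 + 12*k + 6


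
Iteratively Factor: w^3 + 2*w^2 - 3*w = (w - 1)*(w^2 + 3*w) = (w - 1)*(w + 3)*(w)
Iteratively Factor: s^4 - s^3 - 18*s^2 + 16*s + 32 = (s - 4)*(s^3 + 3*s^2 - 6*s - 8) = (s - 4)*(s - 2)*(s^2 + 5*s + 4) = (s - 4)*(s - 2)*(s + 4)*(s + 1)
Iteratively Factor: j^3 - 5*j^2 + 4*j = (j)*(j^2 - 5*j + 4) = j*(j - 4)*(j - 1)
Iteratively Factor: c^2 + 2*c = (c + 2)*(c)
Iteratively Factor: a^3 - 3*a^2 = (a - 3)*(a^2) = a*(a - 3)*(a)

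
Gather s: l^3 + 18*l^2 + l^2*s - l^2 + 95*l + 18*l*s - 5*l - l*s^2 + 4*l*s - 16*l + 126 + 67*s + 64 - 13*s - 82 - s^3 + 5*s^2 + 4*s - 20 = l^3 + 17*l^2 + 74*l - s^3 + s^2*(5 - l) + s*(l^2 + 22*l + 58) + 88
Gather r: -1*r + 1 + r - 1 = 0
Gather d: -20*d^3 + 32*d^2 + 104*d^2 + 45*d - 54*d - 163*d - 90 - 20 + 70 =-20*d^3 + 136*d^2 - 172*d - 40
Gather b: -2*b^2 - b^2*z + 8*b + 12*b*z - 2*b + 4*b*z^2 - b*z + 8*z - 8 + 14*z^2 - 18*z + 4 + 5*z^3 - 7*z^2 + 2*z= b^2*(-z - 2) + b*(4*z^2 + 11*z + 6) + 5*z^3 + 7*z^2 - 8*z - 4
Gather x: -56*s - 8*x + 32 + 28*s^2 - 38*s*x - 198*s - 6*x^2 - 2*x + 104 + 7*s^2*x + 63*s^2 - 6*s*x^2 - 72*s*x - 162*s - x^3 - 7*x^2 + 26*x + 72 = 91*s^2 - 416*s - x^3 + x^2*(-6*s - 13) + x*(7*s^2 - 110*s + 16) + 208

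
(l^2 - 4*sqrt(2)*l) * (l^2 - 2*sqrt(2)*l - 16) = l^4 - 6*sqrt(2)*l^3 + 64*sqrt(2)*l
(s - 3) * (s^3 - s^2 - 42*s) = s^4 - 4*s^3 - 39*s^2 + 126*s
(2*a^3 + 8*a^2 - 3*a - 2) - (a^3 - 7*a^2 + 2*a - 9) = a^3 + 15*a^2 - 5*a + 7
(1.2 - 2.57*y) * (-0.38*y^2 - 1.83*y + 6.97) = 0.9766*y^3 + 4.2471*y^2 - 20.1089*y + 8.364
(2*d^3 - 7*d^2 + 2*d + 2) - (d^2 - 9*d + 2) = 2*d^3 - 8*d^2 + 11*d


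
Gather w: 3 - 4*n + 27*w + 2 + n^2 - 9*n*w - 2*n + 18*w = n^2 - 6*n + w*(45 - 9*n) + 5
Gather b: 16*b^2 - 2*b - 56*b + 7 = 16*b^2 - 58*b + 7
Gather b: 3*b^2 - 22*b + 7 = 3*b^2 - 22*b + 7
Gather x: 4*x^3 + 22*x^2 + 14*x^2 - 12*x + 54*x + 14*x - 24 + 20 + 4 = 4*x^3 + 36*x^2 + 56*x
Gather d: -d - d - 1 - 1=-2*d - 2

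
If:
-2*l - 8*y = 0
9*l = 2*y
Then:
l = 0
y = 0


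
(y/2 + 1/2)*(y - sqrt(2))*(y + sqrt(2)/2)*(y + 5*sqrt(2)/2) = y^4/2 + y^3/2 + sqrt(2)*y^3 - 7*y^2/4 + sqrt(2)*y^2 - 5*sqrt(2)*y/4 - 7*y/4 - 5*sqrt(2)/4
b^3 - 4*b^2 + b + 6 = (b - 3)*(b - 2)*(b + 1)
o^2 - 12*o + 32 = (o - 8)*(o - 4)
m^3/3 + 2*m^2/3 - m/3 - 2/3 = (m/3 + 1/3)*(m - 1)*(m + 2)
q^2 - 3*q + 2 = (q - 2)*(q - 1)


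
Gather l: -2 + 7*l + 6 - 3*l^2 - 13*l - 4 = -3*l^2 - 6*l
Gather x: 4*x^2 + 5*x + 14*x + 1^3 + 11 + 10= 4*x^2 + 19*x + 22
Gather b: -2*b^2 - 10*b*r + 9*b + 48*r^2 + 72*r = -2*b^2 + b*(9 - 10*r) + 48*r^2 + 72*r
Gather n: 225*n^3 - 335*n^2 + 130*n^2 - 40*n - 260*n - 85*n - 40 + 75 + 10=225*n^3 - 205*n^2 - 385*n + 45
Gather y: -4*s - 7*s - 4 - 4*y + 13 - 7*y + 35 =-11*s - 11*y + 44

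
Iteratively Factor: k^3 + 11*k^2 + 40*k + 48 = (k + 3)*(k^2 + 8*k + 16) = (k + 3)*(k + 4)*(k + 4)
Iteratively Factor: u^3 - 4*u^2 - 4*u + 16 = (u - 2)*(u^2 - 2*u - 8) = (u - 4)*(u - 2)*(u + 2)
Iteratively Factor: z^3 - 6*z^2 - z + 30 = (z + 2)*(z^2 - 8*z + 15) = (z - 5)*(z + 2)*(z - 3)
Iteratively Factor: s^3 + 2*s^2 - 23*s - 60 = (s - 5)*(s^2 + 7*s + 12) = (s - 5)*(s + 4)*(s + 3)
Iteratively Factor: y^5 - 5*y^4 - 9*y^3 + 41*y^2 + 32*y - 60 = (y - 5)*(y^4 - 9*y^2 - 4*y + 12) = (y - 5)*(y - 1)*(y^3 + y^2 - 8*y - 12) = (y - 5)*(y - 3)*(y - 1)*(y^2 + 4*y + 4) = (y - 5)*(y - 3)*(y - 1)*(y + 2)*(y + 2)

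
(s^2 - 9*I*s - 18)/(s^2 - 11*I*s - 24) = (s - 6*I)/(s - 8*I)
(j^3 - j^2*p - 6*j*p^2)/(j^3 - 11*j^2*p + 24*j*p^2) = (-j - 2*p)/(-j + 8*p)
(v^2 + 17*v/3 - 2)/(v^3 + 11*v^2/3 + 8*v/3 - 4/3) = (v + 6)/(v^2 + 4*v + 4)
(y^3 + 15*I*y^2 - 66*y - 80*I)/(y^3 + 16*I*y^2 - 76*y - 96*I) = (y + 5*I)/(y + 6*I)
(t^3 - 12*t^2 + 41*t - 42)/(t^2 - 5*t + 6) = t - 7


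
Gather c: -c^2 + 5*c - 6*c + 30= -c^2 - c + 30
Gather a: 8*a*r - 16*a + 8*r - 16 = a*(8*r - 16) + 8*r - 16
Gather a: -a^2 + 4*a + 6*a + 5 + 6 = -a^2 + 10*a + 11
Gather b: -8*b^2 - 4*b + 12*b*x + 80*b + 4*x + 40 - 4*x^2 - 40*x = -8*b^2 + b*(12*x + 76) - 4*x^2 - 36*x + 40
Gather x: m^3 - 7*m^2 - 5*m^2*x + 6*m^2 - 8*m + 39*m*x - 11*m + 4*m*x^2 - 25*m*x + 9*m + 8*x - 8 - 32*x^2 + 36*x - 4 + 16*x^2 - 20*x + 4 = m^3 - m^2 - 10*m + x^2*(4*m - 16) + x*(-5*m^2 + 14*m + 24) - 8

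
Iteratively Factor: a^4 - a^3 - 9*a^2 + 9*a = (a + 3)*(a^3 - 4*a^2 + 3*a) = a*(a + 3)*(a^2 - 4*a + 3) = a*(a - 1)*(a + 3)*(a - 3)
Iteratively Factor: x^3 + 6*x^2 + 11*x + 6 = (x + 2)*(x^2 + 4*x + 3) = (x + 2)*(x + 3)*(x + 1)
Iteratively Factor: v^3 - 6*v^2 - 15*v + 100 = (v + 4)*(v^2 - 10*v + 25) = (v - 5)*(v + 4)*(v - 5)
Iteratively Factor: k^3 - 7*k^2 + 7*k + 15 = (k - 5)*(k^2 - 2*k - 3) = (k - 5)*(k + 1)*(k - 3)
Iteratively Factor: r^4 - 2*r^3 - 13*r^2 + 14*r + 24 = (r + 3)*(r^3 - 5*r^2 + 2*r + 8) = (r - 2)*(r + 3)*(r^2 - 3*r - 4) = (r - 4)*(r - 2)*(r + 3)*(r + 1)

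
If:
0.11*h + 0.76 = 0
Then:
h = -6.91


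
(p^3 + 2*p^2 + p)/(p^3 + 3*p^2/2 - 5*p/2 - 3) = 2*p*(p + 1)/(2*p^2 + p - 6)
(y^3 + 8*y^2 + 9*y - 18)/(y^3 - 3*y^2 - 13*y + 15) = (y + 6)/(y - 5)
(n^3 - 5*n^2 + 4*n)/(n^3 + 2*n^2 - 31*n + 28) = n/(n + 7)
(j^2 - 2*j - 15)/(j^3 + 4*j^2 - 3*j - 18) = (j - 5)/(j^2 + j - 6)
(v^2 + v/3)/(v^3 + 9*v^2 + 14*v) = (v + 1/3)/(v^2 + 9*v + 14)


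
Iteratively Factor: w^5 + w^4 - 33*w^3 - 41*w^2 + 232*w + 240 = (w + 4)*(w^4 - 3*w^3 - 21*w^2 + 43*w + 60) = (w + 1)*(w + 4)*(w^3 - 4*w^2 - 17*w + 60) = (w - 3)*(w + 1)*(w + 4)*(w^2 - w - 20) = (w - 5)*(w - 3)*(w + 1)*(w + 4)*(w + 4)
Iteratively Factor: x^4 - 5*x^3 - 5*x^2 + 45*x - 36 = (x - 1)*(x^3 - 4*x^2 - 9*x + 36) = (x - 1)*(x + 3)*(x^2 - 7*x + 12) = (x - 3)*(x - 1)*(x + 3)*(x - 4)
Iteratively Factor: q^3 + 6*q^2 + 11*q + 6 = (q + 1)*(q^2 + 5*q + 6) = (q + 1)*(q + 2)*(q + 3)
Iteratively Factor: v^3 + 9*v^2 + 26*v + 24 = (v + 4)*(v^2 + 5*v + 6) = (v + 2)*(v + 4)*(v + 3)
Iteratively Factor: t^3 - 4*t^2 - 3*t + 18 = (t - 3)*(t^2 - t - 6) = (t - 3)^2*(t + 2)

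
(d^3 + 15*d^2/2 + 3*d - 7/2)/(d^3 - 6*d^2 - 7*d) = (2*d^2 + 13*d - 7)/(2*d*(d - 7))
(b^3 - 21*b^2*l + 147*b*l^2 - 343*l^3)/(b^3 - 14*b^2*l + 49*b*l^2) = (b - 7*l)/b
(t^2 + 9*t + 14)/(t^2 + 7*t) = (t + 2)/t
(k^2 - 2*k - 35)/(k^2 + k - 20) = (k - 7)/(k - 4)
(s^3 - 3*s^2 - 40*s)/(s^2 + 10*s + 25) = s*(s - 8)/(s + 5)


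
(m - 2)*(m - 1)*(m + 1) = m^3 - 2*m^2 - m + 2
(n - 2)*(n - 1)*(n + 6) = n^3 + 3*n^2 - 16*n + 12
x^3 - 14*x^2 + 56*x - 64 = (x - 8)*(x - 4)*(x - 2)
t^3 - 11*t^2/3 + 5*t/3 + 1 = (t - 3)*(t - 1)*(t + 1/3)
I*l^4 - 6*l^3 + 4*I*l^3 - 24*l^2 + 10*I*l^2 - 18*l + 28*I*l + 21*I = (l + 3)*(l - I)*(l + 7*I)*(I*l + I)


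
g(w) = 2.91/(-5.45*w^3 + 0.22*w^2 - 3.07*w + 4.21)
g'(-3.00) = 0.02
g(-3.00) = 0.02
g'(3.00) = 0.02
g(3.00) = -0.02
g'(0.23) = 0.94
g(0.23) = 0.84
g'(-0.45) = 0.51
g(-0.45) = 0.47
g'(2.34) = 0.05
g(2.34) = -0.04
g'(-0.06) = 0.48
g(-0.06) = 0.66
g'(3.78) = 0.01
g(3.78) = -0.01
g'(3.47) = 0.01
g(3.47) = -0.01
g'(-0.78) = 0.45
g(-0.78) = 0.31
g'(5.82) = 0.00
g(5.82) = -0.00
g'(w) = 2.91*(16.35*w^2 - 0.44*w + 3.07)/(-5.45*w^3 + 0.22*w^2 - 3.07*w + 4.21)^2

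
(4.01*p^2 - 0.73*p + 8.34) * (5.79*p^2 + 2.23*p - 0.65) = 23.2179*p^4 + 4.7156*p^3 + 44.0542*p^2 + 19.0727*p - 5.421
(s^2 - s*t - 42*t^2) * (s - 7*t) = s^3 - 8*s^2*t - 35*s*t^2 + 294*t^3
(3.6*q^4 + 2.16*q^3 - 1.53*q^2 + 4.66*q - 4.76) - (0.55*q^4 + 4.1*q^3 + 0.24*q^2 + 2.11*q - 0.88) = 3.05*q^4 - 1.94*q^3 - 1.77*q^2 + 2.55*q - 3.88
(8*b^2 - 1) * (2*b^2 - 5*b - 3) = 16*b^4 - 40*b^3 - 26*b^2 + 5*b + 3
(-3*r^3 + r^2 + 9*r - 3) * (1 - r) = 3*r^4 - 4*r^3 - 8*r^2 + 12*r - 3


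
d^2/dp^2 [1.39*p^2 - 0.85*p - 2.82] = 2.78000000000000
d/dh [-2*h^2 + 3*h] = 3 - 4*h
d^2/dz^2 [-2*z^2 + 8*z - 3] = -4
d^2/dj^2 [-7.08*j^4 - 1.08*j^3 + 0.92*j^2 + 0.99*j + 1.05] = -84.96*j^2 - 6.48*j + 1.84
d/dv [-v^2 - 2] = -2*v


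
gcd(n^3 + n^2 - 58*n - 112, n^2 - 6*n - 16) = n^2 - 6*n - 16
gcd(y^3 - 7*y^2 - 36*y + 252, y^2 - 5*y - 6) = y - 6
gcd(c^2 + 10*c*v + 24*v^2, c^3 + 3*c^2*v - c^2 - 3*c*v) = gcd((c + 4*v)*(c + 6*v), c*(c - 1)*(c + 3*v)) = 1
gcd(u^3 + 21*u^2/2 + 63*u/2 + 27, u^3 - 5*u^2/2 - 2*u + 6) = u + 3/2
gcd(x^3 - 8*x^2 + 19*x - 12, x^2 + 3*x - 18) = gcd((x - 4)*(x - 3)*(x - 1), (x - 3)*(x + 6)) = x - 3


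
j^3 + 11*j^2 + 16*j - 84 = (j - 2)*(j + 6)*(j + 7)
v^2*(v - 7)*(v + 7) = v^4 - 49*v^2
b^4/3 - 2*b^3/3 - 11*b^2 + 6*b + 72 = (b/3 + 1)*(b - 6)*(b - 3)*(b + 4)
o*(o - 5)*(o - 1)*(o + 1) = o^4 - 5*o^3 - o^2 + 5*o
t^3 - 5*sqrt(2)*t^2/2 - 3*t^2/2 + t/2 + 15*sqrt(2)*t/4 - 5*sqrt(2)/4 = (t - 1)*(t - 1/2)*(t - 5*sqrt(2)/2)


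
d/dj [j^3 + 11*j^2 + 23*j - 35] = 3*j^2 + 22*j + 23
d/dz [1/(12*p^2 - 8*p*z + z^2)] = 2*(4*p - z)/(12*p^2 - 8*p*z + z^2)^2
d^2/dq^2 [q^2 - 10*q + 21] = 2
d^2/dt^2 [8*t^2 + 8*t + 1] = 16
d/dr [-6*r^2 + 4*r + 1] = 4 - 12*r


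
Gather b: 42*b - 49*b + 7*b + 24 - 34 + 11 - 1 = 0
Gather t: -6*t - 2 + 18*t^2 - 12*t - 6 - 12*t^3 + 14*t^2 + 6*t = -12*t^3 + 32*t^2 - 12*t - 8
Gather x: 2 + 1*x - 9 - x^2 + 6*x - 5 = -x^2 + 7*x - 12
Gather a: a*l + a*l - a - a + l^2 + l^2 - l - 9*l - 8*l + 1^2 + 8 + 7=a*(2*l - 2) + 2*l^2 - 18*l + 16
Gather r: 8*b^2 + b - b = 8*b^2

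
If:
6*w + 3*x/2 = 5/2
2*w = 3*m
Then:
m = 5/18 - x/6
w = 5/12 - x/4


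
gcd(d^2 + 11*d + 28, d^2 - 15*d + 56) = 1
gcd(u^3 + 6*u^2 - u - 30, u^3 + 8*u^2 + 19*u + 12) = u + 3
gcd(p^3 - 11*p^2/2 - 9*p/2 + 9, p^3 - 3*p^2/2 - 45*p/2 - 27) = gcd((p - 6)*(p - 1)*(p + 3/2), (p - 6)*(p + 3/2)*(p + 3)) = p^2 - 9*p/2 - 9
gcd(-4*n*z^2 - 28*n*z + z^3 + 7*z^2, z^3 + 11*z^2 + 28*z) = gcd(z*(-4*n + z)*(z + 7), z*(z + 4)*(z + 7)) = z^2 + 7*z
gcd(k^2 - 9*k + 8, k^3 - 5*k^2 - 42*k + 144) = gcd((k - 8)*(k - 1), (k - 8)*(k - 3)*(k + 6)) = k - 8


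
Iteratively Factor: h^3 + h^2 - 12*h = (h - 3)*(h^2 + 4*h) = (h - 3)*(h + 4)*(h)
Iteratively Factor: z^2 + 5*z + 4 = (z + 1)*(z + 4)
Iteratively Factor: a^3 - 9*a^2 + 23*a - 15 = (a - 1)*(a^2 - 8*a + 15) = (a - 3)*(a - 1)*(a - 5)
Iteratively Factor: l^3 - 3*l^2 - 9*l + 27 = (l + 3)*(l^2 - 6*l + 9) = (l - 3)*(l + 3)*(l - 3)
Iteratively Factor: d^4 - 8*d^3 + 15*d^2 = (d)*(d^3 - 8*d^2 + 15*d) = d*(d - 3)*(d^2 - 5*d) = d*(d - 5)*(d - 3)*(d)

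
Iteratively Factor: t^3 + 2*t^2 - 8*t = (t - 2)*(t^2 + 4*t) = (t - 2)*(t + 4)*(t)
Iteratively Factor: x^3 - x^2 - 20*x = (x + 4)*(x^2 - 5*x) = x*(x + 4)*(x - 5)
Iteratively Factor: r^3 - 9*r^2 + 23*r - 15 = (r - 5)*(r^2 - 4*r + 3) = (r - 5)*(r - 3)*(r - 1)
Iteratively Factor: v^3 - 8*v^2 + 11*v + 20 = (v - 4)*(v^2 - 4*v - 5) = (v - 5)*(v - 4)*(v + 1)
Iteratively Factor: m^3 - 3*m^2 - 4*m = (m + 1)*(m^2 - 4*m) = (m - 4)*(m + 1)*(m)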